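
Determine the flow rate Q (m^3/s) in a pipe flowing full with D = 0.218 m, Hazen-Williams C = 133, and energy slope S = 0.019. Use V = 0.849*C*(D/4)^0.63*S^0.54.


For a full circular pipe, R = D/4 = 0.218/4 = 0.0545 m.
V = 0.849 * 133 * 0.0545^0.63 * 0.019^0.54
  = 0.849 * 133 * 0.15993 * 0.117632
  = 2.1243 m/s.
Pipe area A = pi*D^2/4 = pi*0.218^2/4 = 0.0373 m^2.
Q = A * V = 0.0373 * 2.1243 = 0.0793 m^3/s.

0.0793


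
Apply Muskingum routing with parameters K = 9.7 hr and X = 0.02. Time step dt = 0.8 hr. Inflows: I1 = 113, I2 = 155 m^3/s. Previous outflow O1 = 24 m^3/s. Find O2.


Muskingum coefficients:
denom = 2*K*(1-X) + dt = 2*9.7*(1-0.02) + 0.8 = 19.812.
C0 = (dt - 2*K*X)/denom = (0.8 - 2*9.7*0.02)/19.812 = 0.0208.
C1 = (dt + 2*K*X)/denom = (0.8 + 2*9.7*0.02)/19.812 = 0.06.
C2 = (2*K*(1-X) - dt)/denom = 0.9192.
O2 = C0*I2 + C1*I1 + C2*O1
   = 0.0208*155 + 0.06*113 + 0.9192*24
   = 32.06 m^3/s.

32.06


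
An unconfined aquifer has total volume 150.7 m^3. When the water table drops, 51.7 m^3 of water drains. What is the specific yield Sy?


Specific yield Sy = Volume drained / Total volume.
Sy = 51.7 / 150.7
   = 0.3431.

0.3431


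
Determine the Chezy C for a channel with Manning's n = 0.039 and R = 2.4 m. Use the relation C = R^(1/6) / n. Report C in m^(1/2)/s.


The Chezy coefficient relates to Manning's n through C = R^(1/6) / n.
R^(1/6) = 2.4^(1/6) = 1.157094.
C = 1.157094 / 0.039 = 29.67 m^(1/2)/s.

29.67


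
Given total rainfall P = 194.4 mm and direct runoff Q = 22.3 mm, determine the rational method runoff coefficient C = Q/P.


The runoff coefficient C = runoff depth / rainfall depth.
C = 22.3 / 194.4
  = 0.1147.

0.1147


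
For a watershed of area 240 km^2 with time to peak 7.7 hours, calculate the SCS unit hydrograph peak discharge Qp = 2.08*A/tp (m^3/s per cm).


SCS formula: Qp = 2.08 * A / tp.
Qp = 2.08 * 240 / 7.7
   = 499.2 / 7.7
   = 64.83 m^3/s per cm.

64.83


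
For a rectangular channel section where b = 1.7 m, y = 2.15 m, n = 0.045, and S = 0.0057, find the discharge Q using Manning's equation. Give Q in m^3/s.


For a rectangular channel, the cross-sectional area A = b * y = 1.7 * 2.15 = 3.65 m^2.
The wetted perimeter P = b + 2y = 1.7 + 2*2.15 = 6.0 m.
Hydraulic radius R = A/P = 3.65/6.0 = 0.6092 m.
Velocity V = (1/n)*R^(2/3)*S^(1/2) = (1/0.045)*0.6092^(2/3)*0.0057^(1/2) = 1.2056 m/s.
Discharge Q = A * V = 3.65 * 1.2056 = 4.407 m^3/s.

4.407


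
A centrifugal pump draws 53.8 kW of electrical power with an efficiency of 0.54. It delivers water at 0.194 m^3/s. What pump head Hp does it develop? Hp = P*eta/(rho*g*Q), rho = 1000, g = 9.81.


Pump head formula: Hp = P * eta / (rho * g * Q).
Numerator: P * eta = 53.8 * 1000 * 0.54 = 29052.0 W.
Denominator: rho * g * Q = 1000 * 9.81 * 0.194 = 1903.14.
Hp = 29052.0 / 1903.14 = 15.27 m.

15.27


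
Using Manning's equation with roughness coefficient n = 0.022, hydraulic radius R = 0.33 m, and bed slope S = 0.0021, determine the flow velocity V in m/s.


Manning's equation gives V = (1/n) * R^(2/3) * S^(1/2).
First, compute R^(2/3) = 0.33^(2/3) = 0.4775.
Next, S^(1/2) = 0.0021^(1/2) = 0.045826.
Then 1/n = 1/0.022 = 45.45.
V = 45.45 * 0.4775 * 0.045826 = 0.9947 m/s.

0.9947


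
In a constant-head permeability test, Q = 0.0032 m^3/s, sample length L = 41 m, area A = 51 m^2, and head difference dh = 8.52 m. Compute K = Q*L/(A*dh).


From K = Q*L / (A*dh):
Numerator: Q*L = 0.0032 * 41 = 0.1312.
Denominator: A*dh = 51 * 8.52 = 434.52.
K = 0.1312 / 434.52 = 0.000302 m/s.

0.000302


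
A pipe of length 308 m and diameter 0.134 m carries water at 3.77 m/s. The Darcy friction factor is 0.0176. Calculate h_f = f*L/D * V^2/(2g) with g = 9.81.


Darcy-Weisbach equation: h_f = f * (L/D) * V^2/(2g).
f * L/D = 0.0176 * 308/0.134 = 40.4537.
V^2/(2g) = 3.77^2 / (2*9.81) = 14.2129 / 19.62 = 0.7244 m.
h_f = 40.4537 * 0.7244 = 29.305 m.

29.305


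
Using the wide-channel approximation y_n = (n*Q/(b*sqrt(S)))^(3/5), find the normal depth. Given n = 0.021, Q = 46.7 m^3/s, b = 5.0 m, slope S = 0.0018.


We use the wide-channel approximation y_n = (n*Q/(b*sqrt(S)))^(3/5).
sqrt(S) = sqrt(0.0018) = 0.042426.
Numerator: n*Q = 0.021 * 46.7 = 0.9807.
Denominator: b*sqrt(S) = 5.0 * 0.042426 = 0.21213.
arg = 4.6231.
y_n = 4.6231^(3/5) = 2.5059 m.

2.5059


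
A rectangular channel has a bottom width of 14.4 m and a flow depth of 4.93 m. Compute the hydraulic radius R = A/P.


For a rectangular section:
Flow area A = b * y = 14.4 * 4.93 = 70.99 m^2.
Wetted perimeter P = b + 2y = 14.4 + 2*4.93 = 24.26 m.
Hydraulic radius R = A/P = 70.99 / 24.26 = 2.9263 m.

2.9263


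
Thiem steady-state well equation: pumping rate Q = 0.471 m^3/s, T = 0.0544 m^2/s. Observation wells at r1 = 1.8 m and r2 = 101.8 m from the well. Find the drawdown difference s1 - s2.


Thiem equation: s1 - s2 = Q/(2*pi*T) * ln(r2/r1).
ln(r2/r1) = ln(101.8/1.8) = 4.0352.
Q/(2*pi*T) = 0.471 / (2*pi*0.0544) = 0.471 / 0.3418 = 1.378.
s1 - s2 = 1.378 * 4.0352 = 5.5604 m.

5.5604


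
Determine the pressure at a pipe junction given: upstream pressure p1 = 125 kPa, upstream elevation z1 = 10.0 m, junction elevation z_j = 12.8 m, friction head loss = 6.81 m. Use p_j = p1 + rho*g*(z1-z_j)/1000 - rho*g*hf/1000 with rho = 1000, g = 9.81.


Junction pressure: p_j = p1 + rho*g*(z1 - z_j)/1000 - rho*g*hf/1000.
Elevation term = 1000*9.81*(10.0 - 12.8)/1000 = -27.468 kPa.
Friction term = 1000*9.81*6.81/1000 = 66.806 kPa.
p_j = 125 + -27.468 - 66.806 = 30.73 kPa.

30.73


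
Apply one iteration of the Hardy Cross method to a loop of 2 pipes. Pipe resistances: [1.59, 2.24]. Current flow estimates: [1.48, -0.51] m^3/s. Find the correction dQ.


Numerator terms (r*Q*|Q|): 1.59*1.48*|1.48| = 3.4827; 2.24*-0.51*|-0.51| = -0.5826.
Sum of numerator = 2.9001.
Denominator terms (r*|Q|): 1.59*|1.48| = 2.3532; 2.24*|-0.51| = 1.1424.
2 * sum of denominator = 2 * 3.4956 = 6.9912.
dQ = -2.9001 / 6.9912 = -0.4148 m^3/s.

-0.4148


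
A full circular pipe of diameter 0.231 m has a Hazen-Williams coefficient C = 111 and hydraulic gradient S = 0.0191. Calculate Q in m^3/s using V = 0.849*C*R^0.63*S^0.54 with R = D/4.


For a full circular pipe, R = D/4 = 0.231/4 = 0.0578 m.
V = 0.849 * 111 * 0.0578^0.63 * 0.0191^0.54
  = 0.849 * 111 * 0.165874 * 0.117966
  = 1.844 m/s.
Pipe area A = pi*D^2/4 = pi*0.231^2/4 = 0.0419 m^2.
Q = A * V = 0.0419 * 1.844 = 0.0773 m^3/s.

0.0773


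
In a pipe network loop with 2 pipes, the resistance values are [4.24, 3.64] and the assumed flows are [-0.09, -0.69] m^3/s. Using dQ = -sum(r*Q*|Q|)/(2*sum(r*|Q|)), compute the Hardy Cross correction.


Numerator terms (r*Q*|Q|): 4.24*-0.09*|-0.09| = -0.0343; 3.64*-0.69*|-0.69| = -1.733.
Sum of numerator = -1.7673.
Denominator terms (r*|Q|): 4.24*|-0.09| = 0.3816; 3.64*|-0.69| = 2.5116.
2 * sum of denominator = 2 * 2.8932 = 5.7864.
dQ = --1.7673 / 5.7864 = 0.3054 m^3/s.

0.3054


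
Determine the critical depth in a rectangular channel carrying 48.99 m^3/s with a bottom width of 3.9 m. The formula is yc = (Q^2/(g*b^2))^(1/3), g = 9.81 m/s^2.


Using yc = (Q^2 / (g * b^2))^(1/3):
Q^2 = 48.99^2 = 2400.02.
g * b^2 = 9.81 * 3.9^2 = 9.81 * 15.21 = 149.21.
Q^2 / (g*b^2) = 2400.02 / 149.21 = 16.0848.
yc = 16.0848^(1/3) = 2.5243 m.

2.5243


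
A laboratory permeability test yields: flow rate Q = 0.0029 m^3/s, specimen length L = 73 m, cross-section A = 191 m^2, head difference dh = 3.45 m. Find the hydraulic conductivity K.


From K = Q*L / (A*dh):
Numerator: Q*L = 0.0029 * 73 = 0.2117.
Denominator: A*dh = 191 * 3.45 = 658.95.
K = 0.2117 / 658.95 = 0.000321 m/s.

0.000321


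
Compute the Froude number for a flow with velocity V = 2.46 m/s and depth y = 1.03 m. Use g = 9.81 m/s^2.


The Froude number is defined as Fr = V / sqrt(g*y).
g*y = 9.81 * 1.03 = 10.1043.
sqrt(g*y) = sqrt(10.1043) = 3.1787.
Fr = 2.46 / 3.1787 = 0.7739.

0.7739


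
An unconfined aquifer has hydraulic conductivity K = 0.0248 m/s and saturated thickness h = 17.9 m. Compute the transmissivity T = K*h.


Transmissivity is defined as T = K * h.
T = 0.0248 * 17.9
  = 0.4439 m^2/s.

0.4439


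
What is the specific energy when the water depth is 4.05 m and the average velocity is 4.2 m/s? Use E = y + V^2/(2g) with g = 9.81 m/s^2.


Specific energy E = y + V^2/(2g).
Velocity head = V^2/(2g) = 4.2^2 / (2*9.81) = 17.64 / 19.62 = 0.8991 m.
E = 4.05 + 0.8991 = 4.9491 m.

4.9491


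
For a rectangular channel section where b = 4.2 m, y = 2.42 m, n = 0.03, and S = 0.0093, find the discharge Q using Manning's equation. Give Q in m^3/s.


For a rectangular channel, the cross-sectional area A = b * y = 4.2 * 2.42 = 10.16 m^2.
The wetted perimeter P = b + 2y = 4.2 + 2*2.42 = 9.04 m.
Hydraulic radius R = A/P = 10.16/9.04 = 1.1243 m.
Velocity V = (1/n)*R^(2/3)*S^(1/2) = (1/0.03)*1.1243^(2/3)*0.0093^(1/2) = 3.4758 m/s.
Discharge Q = A * V = 10.16 * 3.4758 = 35.328 m^3/s.

35.328


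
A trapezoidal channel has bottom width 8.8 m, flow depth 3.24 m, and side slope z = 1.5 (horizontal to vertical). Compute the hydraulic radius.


For a trapezoidal section with side slope z:
A = (b + z*y)*y = (8.8 + 1.5*3.24)*3.24 = 44.258 m^2.
P = b + 2*y*sqrt(1 + z^2) = 8.8 + 2*3.24*sqrt(1 + 1.5^2) = 20.482 m.
R = A/P = 44.258 / 20.482 = 2.1608 m.

2.1608


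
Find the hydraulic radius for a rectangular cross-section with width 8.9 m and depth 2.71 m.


For a rectangular section:
Flow area A = b * y = 8.9 * 2.71 = 24.12 m^2.
Wetted perimeter P = b + 2y = 8.9 + 2*2.71 = 14.32 m.
Hydraulic radius R = A/P = 24.12 / 14.32 = 1.6843 m.

1.6843


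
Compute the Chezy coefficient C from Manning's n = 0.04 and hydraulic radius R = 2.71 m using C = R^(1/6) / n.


The Chezy coefficient relates to Manning's n through C = R^(1/6) / n.
R^(1/6) = 2.71^(1/6) = 1.18076.
C = 1.18076 / 0.04 = 29.52 m^(1/2)/s.

29.52


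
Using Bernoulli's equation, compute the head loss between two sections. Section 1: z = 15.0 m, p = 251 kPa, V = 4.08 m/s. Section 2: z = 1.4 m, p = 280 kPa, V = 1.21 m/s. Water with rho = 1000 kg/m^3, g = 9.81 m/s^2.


Total head at each section: H = z + p/(rho*g) + V^2/(2g).
H1 = 15.0 + 251*1000/(1000*9.81) + 4.08^2/(2*9.81)
   = 15.0 + 25.586 + 0.8484
   = 41.435 m.
H2 = 1.4 + 280*1000/(1000*9.81) + 1.21^2/(2*9.81)
   = 1.4 + 28.542 + 0.0746
   = 30.017 m.
h_L = H1 - H2 = 41.435 - 30.017 = 11.418 m.

11.418


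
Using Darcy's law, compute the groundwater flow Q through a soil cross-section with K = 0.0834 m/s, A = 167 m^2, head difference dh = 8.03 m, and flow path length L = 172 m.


Darcy's law: Q = K * A * i, where i = dh/L.
Hydraulic gradient i = 8.03 / 172 = 0.046686.
Q = 0.0834 * 167 * 0.046686
  = 0.6502 m^3/s.

0.6502


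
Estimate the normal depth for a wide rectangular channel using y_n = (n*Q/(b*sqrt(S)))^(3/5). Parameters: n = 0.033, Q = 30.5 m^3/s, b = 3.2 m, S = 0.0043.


We use the wide-channel approximation y_n = (n*Q/(b*sqrt(S)))^(3/5).
sqrt(S) = sqrt(0.0043) = 0.065574.
Numerator: n*Q = 0.033 * 30.5 = 1.0065.
Denominator: b*sqrt(S) = 3.2 * 0.065574 = 0.209837.
arg = 4.7966.
y_n = 4.7966^(3/5) = 2.5619 m.

2.5619


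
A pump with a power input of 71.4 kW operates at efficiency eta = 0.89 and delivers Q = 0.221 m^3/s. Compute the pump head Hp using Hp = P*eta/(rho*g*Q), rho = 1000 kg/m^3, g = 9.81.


Pump head formula: Hp = P * eta / (rho * g * Q).
Numerator: P * eta = 71.4 * 1000 * 0.89 = 63546.0 W.
Denominator: rho * g * Q = 1000 * 9.81 * 0.221 = 2168.01.
Hp = 63546.0 / 2168.01 = 29.31 m.

29.31


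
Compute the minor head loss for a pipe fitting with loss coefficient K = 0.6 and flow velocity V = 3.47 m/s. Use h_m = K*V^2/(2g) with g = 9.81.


Minor loss formula: h_m = K * V^2/(2g).
V^2 = 3.47^2 = 12.0409.
V^2/(2g) = 12.0409 / 19.62 = 0.6137 m.
h_m = 0.6 * 0.6137 = 0.3682 m.

0.3682


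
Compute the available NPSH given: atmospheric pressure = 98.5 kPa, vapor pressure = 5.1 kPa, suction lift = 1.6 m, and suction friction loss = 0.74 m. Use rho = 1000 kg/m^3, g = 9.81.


NPSHa = p_atm/(rho*g) - z_s - hf_s - p_vap/(rho*g).
p_atm/(rho*g) = 98.5*1000 / (1000*9.81) = 10.041 m.
p_vap/(rho*g) = 5.1*1000 / (1000*9.81) = 0.52 m.
NPSHa = 10.041 - 1.6 - 0.74 - 0.52
      = 7.18 m.

7.18


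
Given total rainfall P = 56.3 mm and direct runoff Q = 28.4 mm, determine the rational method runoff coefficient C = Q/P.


The runoff coefficient C = runoff depth / rainfall depth.
C = 28.4 / 56.3
  = 0.5044.

0.5044


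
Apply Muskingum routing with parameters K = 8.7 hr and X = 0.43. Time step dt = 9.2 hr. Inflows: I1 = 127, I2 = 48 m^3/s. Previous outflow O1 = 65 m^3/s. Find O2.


Muskingum coefficients:
denom = 2*K*(1-X) + dt = 2*8.7*(1-0.43) + 9.2 = 19.118.
C0 = (dt - 2*K*X)/denom = (9.2 - 2*8.7*0.43)/19.118 = 0.0899.
C1 = (dt + 2*K*X)/denom = (9.2 + 2*8.7*0.43)/19.118 = 0.8726.
C2 = (2*K*(1-X) - dt)/denom = 0.0376.
O2 = C0*I2 + C1*I1 + C2*O1
   = 0.0899*48 + 0.8726*127 + 0.0376*65
   = 117.57 m^3/s.

117.57


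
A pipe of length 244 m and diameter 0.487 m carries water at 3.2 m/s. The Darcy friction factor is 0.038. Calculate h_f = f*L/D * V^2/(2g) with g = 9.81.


Darcy-Weisbach equation: h_f = f * (L/D) * V^2/(2g).
f * L/D = 0.038 * 244/0.487 = 19.039.
V^2/(2g) = 3.2^2 / (2*9.81) = 10.24 / 19.62 = 0.5219 m.
h_f = 19.039 * 0.5219 = 9.937 m.

9.937


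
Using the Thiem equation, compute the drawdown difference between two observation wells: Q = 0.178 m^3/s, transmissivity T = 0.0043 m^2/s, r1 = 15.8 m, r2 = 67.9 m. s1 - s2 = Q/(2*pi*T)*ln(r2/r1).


Thiem equation: s1 - s2 = Q/(2*pi*T) * ln(r2/r1).
ln(r2/r1) = ln(67.9/15.8) = 1.458.
Q/(2*pi*T) = 0.178 / (2*pi*0.0043) = 0.178 / 0.027 = 6.5883.
s1 - s2 = 6.5883 * 1.458 = 9.6059 m.

9.6059


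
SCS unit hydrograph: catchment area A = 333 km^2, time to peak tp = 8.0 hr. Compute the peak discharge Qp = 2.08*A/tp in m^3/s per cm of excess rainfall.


SCS formula: Qp = 2.08 * A / tp.
Qp = 2.08 * 333 / 8.0
   = 692.64 / 8.0
   = 86.58 m^3/s per cm.

86.58


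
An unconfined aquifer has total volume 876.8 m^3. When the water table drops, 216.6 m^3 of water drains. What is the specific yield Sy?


Specific yield Sy = Volume drained / Total volume.
Sy = 216.6 / 876.8
   = 0.247.

0.247


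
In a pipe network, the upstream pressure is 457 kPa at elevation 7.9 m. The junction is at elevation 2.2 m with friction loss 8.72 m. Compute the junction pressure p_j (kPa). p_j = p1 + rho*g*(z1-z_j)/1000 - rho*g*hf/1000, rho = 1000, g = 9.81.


Junction pressure: p_j = p1 + rho*g*(z1 - z_j)/1000 - rho*g*hf/1000.
Elevation term = 1000*9.81*(7.9 - 2.2)/1000 = 55.917 kPa.
Friction term = 1000*9.81*8.72/1000 = 85.543 kPa.
p_j = 457 + 55.917 - 85.543 = 427.37 kPa.

427.37


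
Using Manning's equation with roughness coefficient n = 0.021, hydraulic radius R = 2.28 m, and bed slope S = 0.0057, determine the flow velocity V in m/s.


Manning's equation gives V = (1/n) * R^(2/3) * S^(1/2).
First, compute R^(2/3) = 2.28^(2/3) = 1.7323.
Next, S^(1/2) = 0.0057^(1/2) = 0.075498.
Then 1/n = 1/0.021 = 47.62.
V = 47.62 * 1.7323 * 0.075498 = 6.2279 m/s.

6.2279


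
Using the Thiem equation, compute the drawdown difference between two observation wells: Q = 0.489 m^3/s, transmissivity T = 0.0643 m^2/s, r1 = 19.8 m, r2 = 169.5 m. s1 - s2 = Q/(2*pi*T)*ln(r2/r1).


Thiem equation: s1 - s2 = Q/(2*pi*T) * ln(r2/r1).
ln(r2/r1) = ln(169.5/19.8) = 2.1472.
Q/(2*pi*T) = 0.489 / (2*pi*0.0643) = 0.489 / 0.404 = 1.2104.
s1 - s2 = 1.2104 * 2.1472 = 2.5989 m.

2.5989


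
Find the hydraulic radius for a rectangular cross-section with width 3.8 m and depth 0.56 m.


For a rectangular section:
Flow area A = b * y = 3.8 * 0.56 = 2.13 m^2.
Wetted perimeter P = b + 2y = 3.8 + 2*0.56 = 4.92 m.
Hydraulic radius R = A/P = 2.13 / 4.92 = 0.4325 m.

0.4325


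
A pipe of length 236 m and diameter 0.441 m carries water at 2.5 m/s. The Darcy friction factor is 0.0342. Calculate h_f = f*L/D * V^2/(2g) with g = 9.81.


Darcy-Weisbach equation: h_f = f * (L/D) * V^2/(2g).
f * L/D = 0.0342 * 236/0.441 = 18.302.
V^2/(2g) = 2.5^2 / (2*9.81) = 6.25 / 19.62 = 0.3186 m.
h_f = 18.302 * 0.3186 = 5.83 m.

5.83


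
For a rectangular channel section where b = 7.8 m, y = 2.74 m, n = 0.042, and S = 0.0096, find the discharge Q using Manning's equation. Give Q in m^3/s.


For a rectangular channel, the cross-sectional area A = b * y = 7.8 * 2.74 = 21.37 m^2.
The wetted perimeter P = b + 2y = 7.8 + 2*2.74 = 13.28 m.
Hydraulic radius R = A/P = 21.37/13.28 = 1.6093 m.
Velocity V = (1/n)*R^(2/3)*S^(1/2) = (1/0.042)*1.6093^(2/3)*0.0096^(1/2) = 3.2037 m/s.
Discharge Q = A * V = 21.37 * 3.2037 = 68.469 m^3/s.

68.469


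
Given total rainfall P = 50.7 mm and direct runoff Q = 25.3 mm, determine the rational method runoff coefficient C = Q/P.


The runoff coefficient C = runoff depth / rainfall depth.
C = 25.3 / 50.7
  = 0.499.

0.499


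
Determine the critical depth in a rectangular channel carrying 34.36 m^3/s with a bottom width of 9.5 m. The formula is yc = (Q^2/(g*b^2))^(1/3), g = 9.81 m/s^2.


Using yc = (Q^2 / (g * b^2))^(1/3):
Q^2 = 34.36^2 = 1180.61.
g * b^2 = 9.81 * 9.5^2 = 9.81 * 90.25 = 885.35.
Q^2 / (g*b^2) = 1180.61 / 885.35 = 1.3335.
yc = 1.3335^(1/3) = 1.1007 m.

1.1007


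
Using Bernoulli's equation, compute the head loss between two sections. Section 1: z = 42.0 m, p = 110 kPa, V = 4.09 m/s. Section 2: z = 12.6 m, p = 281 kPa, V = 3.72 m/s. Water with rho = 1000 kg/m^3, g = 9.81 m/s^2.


Total head at each section: H = z + p/(rho*g) + V^2/(2g).
H1 = 42.0 + 110*1000/(1000*9.81) + 4.09^2/(2*9.81)
   = 42.0 + 11.213 + 0.8526
   = 54.066 m.
H2 = 12.6 + 281*1000/(1000*9.81) + 3.72^2/(2*9.81)
   = 12.6 + 28.644 + 0.7053
   = 41.95 m.
h_L = H1 - H2 = 54.066 - 41.95 = 12.116 m.

12.116


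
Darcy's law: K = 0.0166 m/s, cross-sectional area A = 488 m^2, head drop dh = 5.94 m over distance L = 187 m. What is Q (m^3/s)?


Darcy's law: Q = K * A * i, where i = dh/L.
Hydraulic gradient i = 5.94 / 187 = 0.031765.
Q = 0.0166 * 488 * 0.031765
  = 0.2573 m^3/s.

0.2573


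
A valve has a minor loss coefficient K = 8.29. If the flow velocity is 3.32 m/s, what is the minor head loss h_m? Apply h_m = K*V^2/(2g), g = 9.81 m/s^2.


Minor loss formula: h_m = K * V^2/(2g).
V^2 = 3.32^2 = 11.0224.
V^2/(2g) = 11.0224 / 19.62 = 0.5618 m.
h_m = 8.29 * 0.5618 = 4.6573 m.

4.6573


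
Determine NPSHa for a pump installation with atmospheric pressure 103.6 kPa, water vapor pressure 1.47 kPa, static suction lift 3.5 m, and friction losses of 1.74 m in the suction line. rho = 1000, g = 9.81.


NPSHa = p_atm/(rho*g) - z_s - hf_s - p_vap/(rho*g).
p_atm/(rho*g) = 103.6*1000 / (1000*9.81) = 10.561 m.
p_vap/(rho*g) = 1.47*1000 / (1000*9.81) = 0.15 m.
NPSHa = 10.561 - 3.5 - 1.74 - 0.15
      = 5.17 m.

5.17


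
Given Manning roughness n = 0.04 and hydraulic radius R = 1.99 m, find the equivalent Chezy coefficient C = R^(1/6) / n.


The Chezy coefficient relates to Manning's n through C = R^(1/6) / n.
R^(1/6) = 1.99^(1/6) = 1.121525.
C = 1.121525 / 0.04 = 28.04 m^(1/2)/s.

28.04


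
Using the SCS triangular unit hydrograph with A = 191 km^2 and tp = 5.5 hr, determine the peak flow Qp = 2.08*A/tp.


SCS formula: Qp = 2.08 * A / tp.
Qp = 2.08 * 191 / 5.5
   = 397.28 / 5.5
   = 72.23 m^3/s per cm.

72.23


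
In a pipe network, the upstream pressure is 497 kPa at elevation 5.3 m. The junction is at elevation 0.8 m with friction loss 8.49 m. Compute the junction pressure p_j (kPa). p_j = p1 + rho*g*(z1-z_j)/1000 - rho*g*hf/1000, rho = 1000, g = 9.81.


Junction pressure: p_j = p1 + rho*g*(z1 - z_j)/1000 - rho*g*hf/1000.
Elevation term = 1000*9.81*(5.3 - 0.8)/1000 = 44.145 kPa.
Friction term = 1000*9.81*8.49/1000 = 83.287 kPa.
p_j = 497 + 44.145 - 83.287 = 457.86 kPa.

457.86


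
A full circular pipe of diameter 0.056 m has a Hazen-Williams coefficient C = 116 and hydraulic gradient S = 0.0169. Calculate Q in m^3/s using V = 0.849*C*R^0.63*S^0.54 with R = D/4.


For a full circular pipe, R = D/4 = 0.056/4 = 0.014 m.
V = 0.849 * 116 * 0.014^0.63 * 0.0169^0.54
  = 0.849 * 116 * 0.06793 * 0.110423
  = 0.7387 m/s.
Pipe area A = pi*D^2/4 = pi*0.056^2/4 = 0.0025 m^2.
Q = A * V = 0.0025 * 0.7387 = 0.0018 m^3/s.

0.0018


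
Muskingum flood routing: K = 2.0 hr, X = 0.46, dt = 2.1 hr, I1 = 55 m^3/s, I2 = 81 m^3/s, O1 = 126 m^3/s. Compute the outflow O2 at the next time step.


Muskingum coefficients:
denom = 2*K*(1-X) + dt = 2*2.0*(1-0.46) + 2.1 = 4.26.
C0 = (dt - 2*K*X)/denom = (2.1 - 2*2.0*0.46)/4.26 = 0.061.
C1 = (dt + 2*K*X)/denom = (2.1 + 2*2.0*0.46)/4.26 = 0.9249.
C2 = (2*K*(1-X) - dt)/denom = 0.0141.
O2 = C0*I2 + C1*I1 + C2*O1
   = 0.061*81 + 0.9249*55 + 0.0141*126
   = 57.59 m^3/s.

57.59


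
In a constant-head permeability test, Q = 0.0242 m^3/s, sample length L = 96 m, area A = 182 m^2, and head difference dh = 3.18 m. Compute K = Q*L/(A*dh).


From K = Q*L / (A*dh):
Numerator: Q*L = 0.0242 * 96 = 2.3232.
Denominator: A*dh = 182 * 3.18 = 578.76.
K = 2.3232 / 578.76 = 0.004014 m/s.

0.004014


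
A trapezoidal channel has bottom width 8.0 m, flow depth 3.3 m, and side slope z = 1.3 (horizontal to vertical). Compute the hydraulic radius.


For a trapezoidal section with side slope z:
A = (b + z*y)*y = (8.0 + 1.3*3.3)*3.3 = 40.557 m^2.
P = b + 2*y*sqrt(1 + z^2) = 8.0 + 2*3.3*sqrt(1 + 1.3^2) = 18.825 m.
R = A/P = 40.557 / 18.825 = 2.1544 m.

2.1544


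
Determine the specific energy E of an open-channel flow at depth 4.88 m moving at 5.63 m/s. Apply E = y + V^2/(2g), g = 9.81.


Specific energy E = y + V^2/(2g).
Velocity head = V^2/(2g) = 5.63^2 / (2*9.81) = 31.6969 / 19.62 = 1.6155 m.
E = 4.88 + 1.6155 = 6.4955 m.

6.4955


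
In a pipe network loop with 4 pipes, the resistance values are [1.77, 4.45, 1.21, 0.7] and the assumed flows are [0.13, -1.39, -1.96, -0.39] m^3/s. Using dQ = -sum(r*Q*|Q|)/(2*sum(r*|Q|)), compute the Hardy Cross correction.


Numerator terms (r*Q*|Q|): 1.77*0.13*|0.13| = 0.0299; 4.45*-1.39*|-1.39| = -8.5978; 1.21*-1.96*|-1.96| = -4.6483; 0.7*-0.39*|-0.39| = -0.1065.
Sum of numerator = -13.3227.
Denominator terms (r*|Q|): 1.77*|0.13| = 0.2301; 4.45*|-1.39| = 6.1855; 1.21*|-1.96| = 2.3716; 0.7*|-0.39| = 0.273.
2 * sum of denominator = 2 * 9.0602 = 18.1204.
dQ = --13.3227 / 18.1204 = 0.7352 m^3/s.

0.7352


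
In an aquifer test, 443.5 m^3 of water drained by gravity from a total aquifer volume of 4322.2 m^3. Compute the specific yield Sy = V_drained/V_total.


Specific yield Sy = Volume drained / Total volume.
Sy = 443.5 / 4322.2
   = 0.1026.

0.1026


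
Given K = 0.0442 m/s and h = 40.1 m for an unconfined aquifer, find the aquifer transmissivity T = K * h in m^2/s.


Transmissivity is defined as T = K * h.
T = 0.0442 * 40.1
  = 1.7724 m^2/s.

1.7724


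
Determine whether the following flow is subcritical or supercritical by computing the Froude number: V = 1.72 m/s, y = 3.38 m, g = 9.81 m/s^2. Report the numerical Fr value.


The Froude number is defined as Fr = V / sqrt(g*y).
g*y = 9.81 * 3.38 = 33.1578.
sqrt(g*y) = sqrt(33.1578) = 5.7583.
Fr = 1.72 / 5.7583 = 0.2987.
Since Fr < 1, the flow is subcritical.

0.2987


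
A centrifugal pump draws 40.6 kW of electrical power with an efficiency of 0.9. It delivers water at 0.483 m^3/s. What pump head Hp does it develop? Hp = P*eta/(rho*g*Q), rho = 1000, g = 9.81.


Pump head formula: Hp = P * eta / (rho * g * Q).
Numerator: P * eta = 40.6 * 1000 * 0.9 = 36540.0 W.
Denominator: rho * g * Q = 1000 * 9.81 * 0.483 = 4738.23.
Hp = 36540.0 / 4738.23 = 7.71 m.

7.71


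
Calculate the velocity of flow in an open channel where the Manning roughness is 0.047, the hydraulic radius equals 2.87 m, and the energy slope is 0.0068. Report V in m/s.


Manning's equation gives V = (1/n) * R^(2/3) * S^(1/2).
First, compute R^(2/3) = 2.87^(2/3) = 2.0195.
Next, S^(1/2) = 0.0068^(1/2) = 0.082462.
Then 1/n = 1/0.047 = 21.28.
V = 21.28 * 2.0195 * 0.082462 = 3.5433 m/s.

3.5433


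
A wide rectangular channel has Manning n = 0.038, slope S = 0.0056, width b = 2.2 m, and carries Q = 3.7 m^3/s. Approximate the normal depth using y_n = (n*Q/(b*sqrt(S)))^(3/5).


We use the wide-channel approximation y_n = (n*Q/(b*sqrt(S)))^(3/5).
sqrt(S) = sqrt(0.0056) = 0.074833.
Numerator: n*Q = 0.038 * 3.7 = 0.1406.
Denominator: b*sqrt(S) = 2.2 * 0.074833 = 0.164633.
arg = 0.854.
y_n = 0.854^(3/5) = 0.9097 m.

0.9097


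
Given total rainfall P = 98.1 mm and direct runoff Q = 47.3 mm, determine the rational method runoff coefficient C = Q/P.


The runoff coefficient C = runoff depth / rainfall depth.
C = 47.3 / 98.1
  = 0.4822.

0.4822


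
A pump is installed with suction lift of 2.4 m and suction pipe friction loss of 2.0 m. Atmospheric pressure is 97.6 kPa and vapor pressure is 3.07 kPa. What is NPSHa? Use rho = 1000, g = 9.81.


NPSHa = p_atm/(rho*g) - z_s - hf_s - p_vap/(rho*g).
p_atm/(rho*g) = 97.6*1000 / (1000*9.81) = 9.949 m.
p_vap/(rho*g) = 3.07*1000 / (1000*9.81) = 0.313 m.
NPSHa = 9.949 - 2.4 - 2.0 - 0.313
      = 5.24 m.

5.24


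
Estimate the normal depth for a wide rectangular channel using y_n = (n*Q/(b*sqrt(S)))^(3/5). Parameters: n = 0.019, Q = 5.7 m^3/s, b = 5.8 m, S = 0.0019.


We use the wide-channel approximation y_n = (n*Q/(b*sqrt(S)))^(3/5).
sqrt(S) = sqrt(0.0019) = 0.043589.
Numerator: n*Q = 0.019 * 5.7 = 0.1083.
Denominator: b*sqrt(S) = 5.8 * 0.043589 = 0.252816.
arg = 0.4284.
y_n = 0.4284^(3/5) = 0.6013 m.

0.6013


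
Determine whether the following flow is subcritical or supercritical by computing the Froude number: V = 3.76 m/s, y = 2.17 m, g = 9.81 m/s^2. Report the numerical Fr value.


The Froude number is defined as Fr = V / sqrt(g*y).
g*y = 9.81 * 2.17 = 21.2877.
sqrt(g*y) = sqrt(21.2877) = 4.6139.
Fr = 3.76 / 4.6139 = 0.8149.
Since Fr < 1, the flow is subcritical.

0.8149


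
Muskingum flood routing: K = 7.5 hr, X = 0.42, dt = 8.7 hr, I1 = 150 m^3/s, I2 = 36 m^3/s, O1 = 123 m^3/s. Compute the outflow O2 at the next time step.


Muskingum coefficients:
denom = 2*K*(1-X) + dt = 2*7.5*(1-0.42) + 8.7 = 17.4.
C0 = (dt - 2*K*X)/denom = (8.7 - 2*7.5*0.42)/17.4 = 0.1379.
C1 = (dt + 2*K*X)/denom = (8.7 + 2*7.5*0.42)/17.4 = 0.8621.
C2 = (2*K*(1-X) - dt)/denom = 0.0.
O2 = C0*I2 + C1*I1 + C2*O1
   = 0.1379*36 + 0.8621*150 + 0.0*123
   = 134.28 m^3/s.

134.28


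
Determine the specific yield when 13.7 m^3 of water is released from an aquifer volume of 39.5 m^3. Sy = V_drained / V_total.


Specific yield Sy = Volume drained / Total volume.
Sy = 13.7 / 39.5
   = 0.3468.

0.3468


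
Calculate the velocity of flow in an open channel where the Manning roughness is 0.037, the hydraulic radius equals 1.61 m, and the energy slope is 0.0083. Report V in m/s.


Manning's equation gives V = (1/n) * R^(2/3) * S^(1/2).
First, compute R^(2/3) = 1.61^(2/3) = 1.3737.
Next, S^(1/2) = 0.0083^(1/2) = 0.091104.
Then 1/n = 1/0.037 = 27.03.
V = 27.03 * 1.3737 * 0.091104 = 3.3824 m/s.

3.3824


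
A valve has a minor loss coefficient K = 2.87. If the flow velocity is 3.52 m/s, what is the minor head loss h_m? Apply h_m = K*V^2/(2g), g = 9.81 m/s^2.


Minor loss formula: h_m = K * V^2/(2g).
V^2 = 3.52^2 = 12.3904.
V^2/(2g) = 12.3904 / 19.62 = 0.6315 m.
h_m = 2.87 * 0.6315 = 1.8125 m.

1.8125


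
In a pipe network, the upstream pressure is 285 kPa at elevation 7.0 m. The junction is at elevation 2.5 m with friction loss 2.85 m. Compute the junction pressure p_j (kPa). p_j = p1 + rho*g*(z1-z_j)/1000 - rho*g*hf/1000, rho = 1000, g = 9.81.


Junction pressure: p_j = p1 + rho*g*(z1 - z_j)/1000 - rho*g*hf/1000.
Elevation term = 1000*9.81*(7.0 - 2.5)/1000 = 44.145 kPa.
Friction term = 1000*9.81*2.85/1000 = 27.959 kPa.
p_j = 285 + 44.145 - 27.959 = 301.19 kPa.

301.19


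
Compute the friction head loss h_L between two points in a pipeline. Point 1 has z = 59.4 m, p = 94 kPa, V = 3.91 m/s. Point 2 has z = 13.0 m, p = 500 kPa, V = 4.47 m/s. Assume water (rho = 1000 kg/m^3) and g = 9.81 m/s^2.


Total head at each section: H = z + p/(rho*g) + V^2/(2g).
H1 = 59.4 + 94*1000/(1000*9.81) + 3.91^2/(2*9.81)
   = 59.4 + 9.582 + 0.7792
   = 69.761 m.
H2 = 13.0 + 500*1000/(1000*9.81) + 4.47^2/(2*9.81)
   = 13.0 + 50.968 + 1.0184
   = 64.987 m.
h_L = H1 - H2 = 69.761 - 64.987 = 4.774 m.

4.774


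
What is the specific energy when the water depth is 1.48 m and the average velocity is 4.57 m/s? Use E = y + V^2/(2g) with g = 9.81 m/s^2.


Specific energy E = y + V^2/(2g).
Velocity head = V^2/(2g) = 4.57^2 / (2*9.81) = 20.8849 / 19.62 = 1.0645 m.
E = 1.48 + 1.0645 = 2.5445 m.

2.5445


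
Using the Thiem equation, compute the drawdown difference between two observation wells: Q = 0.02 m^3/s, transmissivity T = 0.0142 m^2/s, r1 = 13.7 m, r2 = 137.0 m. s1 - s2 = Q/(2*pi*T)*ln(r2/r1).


Thiem equation: s1 - s2 = Q/(2*pi*T) * ln(r2/r1).
ln(r2/r1) = ln(137.0/13.7) = 2.3026.
Q/(2*pi*T) = 0.02 / (2*pi*0.0142) = 0.02 / 0.0892 = 0.2242.
s1 - s2 = 0.2242 * 2.3026 = 0.5162 m.

0.5162


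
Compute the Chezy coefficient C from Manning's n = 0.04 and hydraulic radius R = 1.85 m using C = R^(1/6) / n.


The Chezy coefficient relates to Manning's n through C = R^(1/6) / n.
R^(1/6) = 1.85^(1/6) = 1.107972.
C = 1.107972 / 0.04 = 27.7 m^(1/2)/s.

27.7


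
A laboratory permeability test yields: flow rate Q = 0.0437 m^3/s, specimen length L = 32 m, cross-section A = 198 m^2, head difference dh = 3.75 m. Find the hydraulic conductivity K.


From K = Q*L / (A*dh):
Numerator: Q*L = 0.0437 * 32 = 1.3984.
Denominator: A*dh = 198 * 3.75 = 742.5.
K = 1.3984 / 742.5 = 0.001883 m/s.

0.001883


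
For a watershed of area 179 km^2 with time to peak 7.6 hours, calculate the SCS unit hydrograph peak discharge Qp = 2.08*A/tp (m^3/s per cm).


SCS formula: Qp = 2.08 * A / tp.
Qp = 2.08 * 179 / 7.6
   = 372.32 / 7.6
   = 48.99 m^3/s per cm.

48.99


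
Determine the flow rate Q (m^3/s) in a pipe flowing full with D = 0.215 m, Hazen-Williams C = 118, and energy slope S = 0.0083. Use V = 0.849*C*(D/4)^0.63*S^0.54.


For a full circular pipe, R = D/4 = 0.215/4 = 0.0537 m.
V = 0.849 * 118 * 0.0537^0.63 * 0.0083^0.54
  = 0.849 * 118 * 0.15854 * 0.075215
  = 1.1946 m/s.
Pipe area A = pi*D^2/4 = pi*0.215^2/4 = 0.0363 m^2.
Q = A * V = 0.0363 * 1.1946 = 0.0434 m^3/s.

0.0434


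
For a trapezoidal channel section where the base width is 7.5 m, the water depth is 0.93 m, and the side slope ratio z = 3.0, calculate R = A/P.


For a trapezoidal section with side slope z:
A = (b + z*y)*y = (7.5 + 3.0*0.93)*0.93 = 9.57 m^2.
P = b + 2*y*sqrt(1 + z^2) = 7.5 + 2*0.93*sqrt(1 + 3.0^2) = 13.382 m.
R = A/P = 9.57 / 13.382 = 0.7151 m.

0.7151


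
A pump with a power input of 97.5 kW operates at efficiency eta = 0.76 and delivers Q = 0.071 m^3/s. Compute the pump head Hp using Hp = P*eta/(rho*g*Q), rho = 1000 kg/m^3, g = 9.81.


Pump head formula: Hp = P * eta / (rho * g * Q).
Numerator: P * eta = 97.5 * 1000 * 0.76 = 74100.0 W.
Denominator: rho * g * Q = 1000 * 9.81 * 0.071 = 696.51.
Hp = 74100.0 / 696.51 = 106.39 m.

106.39


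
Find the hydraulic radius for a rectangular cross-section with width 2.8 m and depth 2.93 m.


For a rectangular section:
Flow area A = b * y = 2.8 * 2.93 = 8.2 m^2.
Wetted perimeter P = b + 2y = 2.8 + 2*2.93 = 8.66 m.
Hydraulic radius R = A/P = 8.2 / 8.66 = 0.9473 m.

0.9473


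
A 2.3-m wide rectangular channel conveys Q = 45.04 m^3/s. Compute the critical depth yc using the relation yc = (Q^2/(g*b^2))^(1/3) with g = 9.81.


Using yc = (Q^2 / (g * b^2))^(1/3):
Q^2 = 45.04^2 = 2028.6.
g * b^2 = 9.81 * 2.3^2 = 9.81 * 5.29 = 51.89.
Q^2 / (g*b^2) = 2028.6 / 51.89 = 39.0942.
yc = 39.0942^(1/3) = 3.3938 m.

3.3938


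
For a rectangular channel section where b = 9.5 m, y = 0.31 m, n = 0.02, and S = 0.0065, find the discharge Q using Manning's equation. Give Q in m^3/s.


For a rectangular channel, the cross-sectional area A = b * y = 9.5 * 0.31 = 2.94 m^2.
The wetted perimeter P = b + 2y = 9.5 + 2*0.31 = 10.12 m.
Hydraulic radius R = A/P = 2.94/10.12 = 0.291 m.
Velocity V = (1/n)*R^(2/3)*S^(1/2) = (1/0.02)*0.291^(2/3)*0.0065^(1/2) = 1.7702 m/s.
Discharge Q = A * V = 2.94 * 1.7702 = 5.213 m^3/s.

5.213


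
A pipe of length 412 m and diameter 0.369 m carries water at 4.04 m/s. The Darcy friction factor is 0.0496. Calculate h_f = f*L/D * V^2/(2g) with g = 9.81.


Darcy-Weisbach equation: h_f = f * (L/D) * V^2/(2g).
f * L/D = 0.0496 * 412/0.369 = 55.3799.
V^2/(2g) = 4.04^2 / (2*9.81) = 16.3216 / 19.62 = 0.8319 m.
h_f = 55.3799 * 0.8319 = 46.07 m.

46.07


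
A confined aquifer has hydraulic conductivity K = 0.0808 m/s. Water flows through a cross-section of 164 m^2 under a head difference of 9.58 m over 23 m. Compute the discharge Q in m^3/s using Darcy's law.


Darcy's law: Q = K * A * i, where i = dh/L.
Hydraulic gradient i = 9.58 / 23 = 0.416522.
Q = 0.0808 * 164 * 0.416522
  = 5.5194 m^3/s.

5.5194


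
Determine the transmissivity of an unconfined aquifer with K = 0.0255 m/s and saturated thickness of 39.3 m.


Transmissivity is defined as T = K * h.
T = 0.0255 * 39.3
  = 1.0021 m^2/s.

1.0021


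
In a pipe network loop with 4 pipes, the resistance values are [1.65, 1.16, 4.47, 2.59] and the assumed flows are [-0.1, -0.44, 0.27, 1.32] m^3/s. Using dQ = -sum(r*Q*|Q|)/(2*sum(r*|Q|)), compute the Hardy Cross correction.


Numerator terms (r*Q*|Q|): 1.65*-0.1*|-0.1| = -0.0165; 1.16*-0.44*|-0.44| = -0.2246; 4.47*0.27*|0.27| = 0.3259; 2.59*1.32*|1.32| = 4.5128.
Sum of numerator = 4.5976.
Denominator terms (r*|Q|): 1.65*|-0.1| = 0.165; 1.16*|-0.44| = 0.5104; 4.47*|0.27| = 1.2069; 2.59*|1.32| = 3.4188.
2 * sum of denominator = 2 * 5.3011 = 10.6022.
dQ = -4.5976 / 10.6022 = -0.4336 m^3/s.

-0.4336


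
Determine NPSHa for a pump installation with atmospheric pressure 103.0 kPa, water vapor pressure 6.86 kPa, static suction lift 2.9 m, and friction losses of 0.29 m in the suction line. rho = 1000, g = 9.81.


NPSHa = p_atm/(rho*g) - z_s - hf_s - p_vap/(rho*g).
p_atm/(rho*g) = 103.0*1000 / (1000*9.81) = 10.499 m.
p_vap/(rho*g) = 6.86*1000 / (1000*9.81) = 0.699 m.
NPSHa = 10.499 - 2.9 - 0.29 - 0.699
      = 6.61 m.

6.61


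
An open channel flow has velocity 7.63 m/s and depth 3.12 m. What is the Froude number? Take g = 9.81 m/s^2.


The Froude number is defined as Fr = V / sqrt(g*y).
g*y = 9.81 * 3.12 = 30.6072.
sqrt(g*y) = sqrt(30.6072) = 5.5324.
Fr = 7.63 / 5.5324 = 1.3792.

1.3792


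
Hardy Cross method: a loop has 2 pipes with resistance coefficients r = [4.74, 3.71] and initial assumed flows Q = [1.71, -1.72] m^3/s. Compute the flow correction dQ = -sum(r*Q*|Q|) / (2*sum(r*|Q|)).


Numerator terms (r*Q*|Q|): 4.74*1.71*|1.71| = 13.8602; 3.71*-1.72*|-1.72| = -10.9757.
Sum of numerator = 2.8846.
Denominator terms (r*|Q|): 4.74*|1.71| = 8.1054; 3.71*|-1.72| = 6.3812.
2 * sum of denominator = 2 * 14.4866 = 28.9732.
dQ = -2.8846 / 28.9732 = -0.0996 m^3/s.

-0.0996


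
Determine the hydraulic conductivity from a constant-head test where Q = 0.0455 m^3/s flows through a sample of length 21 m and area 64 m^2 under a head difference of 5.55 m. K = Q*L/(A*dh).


From K = Q*L / (A*dh):
Numerator: Q*L = 0.0455 * 21 = 0.9555.
Denominator: A*dh = 64 * 5.55 = 355.2.
K = 0.9555 / 355.2 = 0.00269 m/s.

0.00269


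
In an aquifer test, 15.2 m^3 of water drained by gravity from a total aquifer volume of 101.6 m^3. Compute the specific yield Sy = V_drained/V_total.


Specific yield Sy = Volume drained / Total volume.
Sy = 15.2 / 101.6
   = 0.1496.

0.1496


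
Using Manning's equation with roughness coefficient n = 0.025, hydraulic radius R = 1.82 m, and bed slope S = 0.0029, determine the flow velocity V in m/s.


Manning's equation gives V = (1/n) * R^(2/3) * S^(1/2).
First, compute R^(2/3) = 1.82^(2/3) = 1.4907.
Next, S^(1/2) = 0.0029^(1/2) = 0.053852.
Then 1/n = 1/0.025 = 40.0.
V = 40.0 * 1.4907 * 0.053852 = 3.211 m/s.

3.211


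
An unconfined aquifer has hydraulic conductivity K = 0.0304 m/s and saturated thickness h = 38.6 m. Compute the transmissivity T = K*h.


Transmissivity is defined as T = K * h.
T = 0.0304 * 38.6
  = 1.1734 m^2/s.

1.1734


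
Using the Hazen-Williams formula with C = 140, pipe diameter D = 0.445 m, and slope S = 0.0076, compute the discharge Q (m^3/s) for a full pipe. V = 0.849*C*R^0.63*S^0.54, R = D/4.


For a full circular pipe, R = D/4 = 0.445/4 = 0.1113 m.
V = 0.849 * 140 * 0.1113^0.63 * 0.0076^0.54
  = 0.849 * 140 * 0.250708 * 0.07172
  = 2.1372 m/s.
Pipe area A = pi*D^2/4 = pi*0.445^2/4 = 0.1555 m^2.
Q = A * V = 0.1555 * 2.1372 = 0.3324 m^3/s.

0.3324


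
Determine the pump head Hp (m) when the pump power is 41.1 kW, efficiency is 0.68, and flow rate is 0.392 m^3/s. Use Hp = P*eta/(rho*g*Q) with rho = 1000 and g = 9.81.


Pump head formula: Hp = P * eta / (rho * g * Q).
Numerator: P * eta = 41.1 * 1000 * 0.68 = 27948.0 W.
Denominator: rho * g * Q = 1000 * 9.81 * 0.392 = 3845.52.
Hp = 27948.0 / 3845.52 = 7.27 m.

7.27


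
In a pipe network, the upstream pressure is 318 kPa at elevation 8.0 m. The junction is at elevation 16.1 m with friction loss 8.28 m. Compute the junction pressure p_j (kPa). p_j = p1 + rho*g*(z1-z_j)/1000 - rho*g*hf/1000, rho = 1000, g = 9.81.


Junction pressure: p_j = p1 + rho*g*(z1 - z_j)/1000 - rho*g*hf/1000.
Elevation term = 1000*9.81*(8.0 - 16.1)/1000 = -79.461 kPa.
Friction term = 1000*9.81*8.28/1000 = 81.227 kPa.
p_j = 318 + -79.461 - 81.227 = 157.31 kPa.

157.31


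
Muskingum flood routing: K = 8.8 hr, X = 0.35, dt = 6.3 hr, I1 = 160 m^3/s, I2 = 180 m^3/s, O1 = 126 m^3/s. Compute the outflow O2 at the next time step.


Muskingum coefficients:
denom = 2*K*(1-X) + dt = 2*8.8*(1-0.35) + 6.3 = 17.74.
C0 = (dt - 2*K*X)/denom = (6.3 - 2*8.8*0.35)/17.74 = 0.0079.
C1 = (dt + 2*K*X)/denom = (6.3 + 2*8.8*0.35)/17.74 = 0.7024.
C2 = (2*K*(1-X) - dt)/denom = 0.2897.
O2 = C0*I2 + C1*I1 + C2*O1
   = 0.0079*180 + 0.7024*160 + 0.2897*126
   = 150.31 m^3/s.

150.31


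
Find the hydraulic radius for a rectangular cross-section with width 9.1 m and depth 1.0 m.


For a rectangular section:
Flow area A = b * y = 9.1 * 1.0 = 9.1 m^2.
Wetted perimeter P = b + 2y = 9.1 + 2*1.0 = 11.1 m.
Hydraulic radius R = A/P = 9.1 / 11.1 = 0.8198 m.

0.8198


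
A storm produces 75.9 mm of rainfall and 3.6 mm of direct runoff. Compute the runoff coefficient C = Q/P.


The runoff coefficient C = runoff depth / rainfall depth.
C = 3.6 / 75.9
  = 0.0474.

0.0474


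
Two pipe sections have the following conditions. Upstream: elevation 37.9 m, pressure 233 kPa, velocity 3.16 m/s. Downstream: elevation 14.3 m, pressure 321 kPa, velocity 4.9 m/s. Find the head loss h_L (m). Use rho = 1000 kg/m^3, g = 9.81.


Total head at each section: H = z + p/(rho*g) + V^2/(2g).
H1 = 37.9 + 233*1000/(1000*9.81) + 3.16^2/(2*9.81)
   = 37.9 + 23.751 + 0.509
   = 62.16 m.
H2 = 14.3 + 321*1000/(1000*9.81) + 4.9^2/(2*9.81)
   = 14.3 + 32.722 + 1.2238
   = 48.245 m.
h_L = H1 - H2 = 62.16 - 48.245 = 13.915 m.

13.915


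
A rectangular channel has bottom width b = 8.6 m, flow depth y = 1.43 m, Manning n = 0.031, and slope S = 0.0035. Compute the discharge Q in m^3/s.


For a rectangular channel, the cross-sectional area A = b * y = 8.6 * 1.43 = 12.3 m^2.
The wetted perimeter P = b + 2y = 8.6 + 2*1.43 = 11.46 m.
Hydraulic radius R = A/P = 12.3/11.46 = 1.0731 m.
Velocity V = (1/n)*R^(2/3)*S^(1/2) = (1/0.031)*1.0731^(2/3)*0.0035^(1/2) = 2.0003 m/s.
Discharge Q = A * V = 12.3 * 2.0003 = 24.6 m^3/s.

24.6


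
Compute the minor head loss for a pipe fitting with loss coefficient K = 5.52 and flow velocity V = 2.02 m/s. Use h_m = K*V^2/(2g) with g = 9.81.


Minor loss formula: h_m = K * V^2/(2g).
V^2 = 2.02^2 = 4.0804.
V^2/(2g) = 4.0804 / 19.62 = 0.208 m.
h_m = 5.52 * 0.208 = 1.148 m.

1.148


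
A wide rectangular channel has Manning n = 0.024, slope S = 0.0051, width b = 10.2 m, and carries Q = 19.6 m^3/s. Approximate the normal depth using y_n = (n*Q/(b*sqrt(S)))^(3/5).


We use the wide-channel approximation y_n = (n*Q/(b*sqrt(S)))^(3/5).
sqrt(S) = sqrt(0.0051) = 0.071414.
Numerator: n*Q = 0.024 * 19.6 = 0.4704.
Denominator: b*sqrt(S) = 10.2 * 0.071414 = 0.728423.
arg = 0.6458.
y_n = 0.6458^(3/5) = 0.7692 m.

0.7692
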